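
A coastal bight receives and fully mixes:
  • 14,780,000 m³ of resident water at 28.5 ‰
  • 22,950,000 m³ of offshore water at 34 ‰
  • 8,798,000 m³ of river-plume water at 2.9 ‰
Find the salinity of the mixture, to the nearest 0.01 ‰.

Mass of salt is conserved:
salt = 14,780,000×28.5 + 22,950,000×34 + 8,798,000×2.9 = 421,230,000 + 780,300,000 + 25,514,200 = 1,227,044,200
volume = 14,780,000 + 22,950,000 + 8,798,000 = 46,528,000 m³
S = 1,227,044,200 / 46,528,000 = 26.3722 ‰

26.37 ‰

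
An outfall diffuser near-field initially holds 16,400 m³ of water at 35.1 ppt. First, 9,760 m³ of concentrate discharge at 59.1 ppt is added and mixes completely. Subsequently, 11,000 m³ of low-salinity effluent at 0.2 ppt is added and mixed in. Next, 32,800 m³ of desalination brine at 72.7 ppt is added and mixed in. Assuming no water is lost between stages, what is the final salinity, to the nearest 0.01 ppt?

Conserving salt mass:
Initial salt = 16,400×35.1 = 575,640
After stage 1: salt = 575,640 + 9,760×59.1 = 1,152,456; volume = 26,160 m³; S = 44.054 ppt
After stage 2: salt = 1,152,456 + 11,000×0.2 = 1,154,656; volume = 37,160 m³; S = 31.073 ppt
After stage 3: salt = 1,154,656 + 32,800×72.7 = 3,539,216; volume = 69,960 m³
S = 3,539,216 / 69,960 = 50.5891 ppt

50.59 ppt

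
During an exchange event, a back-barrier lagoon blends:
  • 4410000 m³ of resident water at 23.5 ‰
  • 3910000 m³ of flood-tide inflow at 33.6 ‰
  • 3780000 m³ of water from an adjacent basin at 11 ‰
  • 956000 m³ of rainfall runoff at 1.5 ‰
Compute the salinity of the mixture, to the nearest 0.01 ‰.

21.29 ‰

By conservation of dissolved salt,
salt = 4,410,000×23.5 + 3,910,000×33.6 + 3,780,000×11 + 956,000×1.5 = 103,635,000 + 131,376,000 + 41,580,000 + 1,434,000 = 278,025,000
volume = 4,410,000 + 3,910,000 + 3,780,000 + 956,000 = 13,056,000 m³
S = 278,025,000 / 13,056,000 = 21.2948 ‰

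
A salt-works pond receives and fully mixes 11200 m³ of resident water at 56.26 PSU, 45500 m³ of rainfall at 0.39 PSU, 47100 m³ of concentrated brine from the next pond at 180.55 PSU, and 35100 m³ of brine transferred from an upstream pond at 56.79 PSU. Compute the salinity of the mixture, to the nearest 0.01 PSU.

Weighted by volume,
salt = 11,200×56.26 + 45,500×0.39 + 47,100×180.55 + 35,100×56.79 = 630,112 + 17,745 + 8,503,905 + 1,993,329 = 11,145,091
volume = 11,200 + 45,500 + 47,100 + 35,100 = 138,900 m³
S = 11,145,091 / 138,900 = 80.2382 PSU

80.24 PSU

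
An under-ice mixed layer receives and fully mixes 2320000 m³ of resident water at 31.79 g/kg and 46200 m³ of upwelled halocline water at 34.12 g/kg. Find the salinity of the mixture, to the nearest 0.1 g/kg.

31.8 g/kg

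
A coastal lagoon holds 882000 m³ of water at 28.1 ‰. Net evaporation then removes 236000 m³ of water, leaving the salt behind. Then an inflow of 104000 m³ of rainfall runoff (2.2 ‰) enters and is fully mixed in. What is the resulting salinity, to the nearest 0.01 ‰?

33.35 ‰

After evaporation: salt = 882,000×28.1 = 24,784,200; volume = 882,000 − 236,000 = 646,000 m³
After mixing: salt = 24,784,200 + 104,000×2.2 = 25,013,000; volume = 646,000 + 104,000 = 750,000 m³
S = 25,013,000 / 750,000 = 33.3507 ‰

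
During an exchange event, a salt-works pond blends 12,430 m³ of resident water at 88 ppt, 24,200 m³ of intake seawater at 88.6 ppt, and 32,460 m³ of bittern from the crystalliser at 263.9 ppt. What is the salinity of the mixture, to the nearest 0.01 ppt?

170.85 ppt

Total salt / total volume:
salt = 12,430×88 + 24,200×88.6 + 32,460×263.9 = 1,093,840 + 2,144,120 + 8,566,194 = 11,804,154
volume = 12,430 + 24,200 + 32,460 = 69,090 m³
S = 11,804,154 / 69,090 = 170.8518 ppt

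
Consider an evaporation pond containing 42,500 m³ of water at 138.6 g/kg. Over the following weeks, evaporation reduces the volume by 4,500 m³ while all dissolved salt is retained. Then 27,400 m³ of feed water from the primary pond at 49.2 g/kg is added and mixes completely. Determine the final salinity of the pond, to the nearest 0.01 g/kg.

110.68 g/kg

After evaporation: salt = 42,500×138.6 = 5,890,500; volume = 42,500 − 4,500 = 38,000 m³
After mixing: salt = 5,890,500 + 27,400×49.2 = 7,238,580; volume = 38,000 + 27,400 = 65,400 m³
S = 7,238,580 / 65,400 = 110.6817 g/kg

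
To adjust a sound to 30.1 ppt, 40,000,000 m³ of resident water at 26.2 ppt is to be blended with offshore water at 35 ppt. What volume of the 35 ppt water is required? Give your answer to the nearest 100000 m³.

31800000 m³

Salt balance: 40,000,000×26.2 + V×35 = (40,000,000+V)×30.1
1,048,000,000 + 35V = 1,204,000,000 + 30.1V
156,000,000 = 4.9V
V = 31,836,734.69 m³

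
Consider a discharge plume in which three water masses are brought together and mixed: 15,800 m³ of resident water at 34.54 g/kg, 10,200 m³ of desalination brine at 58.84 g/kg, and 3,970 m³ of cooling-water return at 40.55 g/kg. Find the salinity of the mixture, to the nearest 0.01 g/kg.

By conservation of dissolved salt,
salt = 15,800×34.54 + 10,200×58.84 + 3,970×40.55 = 545,732 + 600,168 + 160,983.5 = 1,306,883.5
volume = 15,800 + 10,200 + 3,970 = 29,970 m³
S = 1,306,883.5 / 29,970 = 43.6064 g/kg

43.61 g/kg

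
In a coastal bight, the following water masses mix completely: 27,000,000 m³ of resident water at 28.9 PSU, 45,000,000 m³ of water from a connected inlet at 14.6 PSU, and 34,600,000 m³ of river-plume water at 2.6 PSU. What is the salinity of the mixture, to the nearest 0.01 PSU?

14.33 PSU

Salt balance:
salt = 27,000,000×28.9 + 45,000,000×14.6 + 34,600,000×2.6 = 780,300,000 + 657,000,000 + 89,960,000 = 1,527,260,000
volume = 27,000,000 + 45,000,000 + 34,600,000 = 106,600,000 m³
S = 1,527,260,000 / 106,600,000 = 14.327 PSU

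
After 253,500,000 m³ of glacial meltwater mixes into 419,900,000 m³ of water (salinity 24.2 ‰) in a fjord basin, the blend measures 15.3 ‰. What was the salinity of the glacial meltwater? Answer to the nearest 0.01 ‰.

0.56 ‰

Salt balance: 419,900,000×24.2 + 253,500,000×S = 673,400,000×15.3
10,161,580,000 + 253,500,000·S = 10,303,020,000
S = (10,303,020,000 − 10,161,580,000) / 253,500,000 = 0.5579 ‰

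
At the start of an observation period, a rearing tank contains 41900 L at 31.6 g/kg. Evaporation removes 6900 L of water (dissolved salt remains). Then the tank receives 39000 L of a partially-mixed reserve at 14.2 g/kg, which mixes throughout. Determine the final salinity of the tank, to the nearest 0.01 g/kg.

After evaporation: salt = 41,900×31.6 = 1,324,040; volume = 41,900 − 6,900 = 35,000 L
After mixing: salt = 1,324,040 + 39,000×14.2 = 1,877,840; volume = 35,000 + 39,000 = 74,000 L
S = 1,877,840 / 74,000 = 25.3762 g/kg

25.38 g/kg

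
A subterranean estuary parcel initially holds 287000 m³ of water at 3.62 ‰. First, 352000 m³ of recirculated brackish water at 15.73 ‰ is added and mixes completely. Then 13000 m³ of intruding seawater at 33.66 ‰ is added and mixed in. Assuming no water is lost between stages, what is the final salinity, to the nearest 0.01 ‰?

Total salt / total volume:
Initial salt = 287,000×3.62 = 1,038,940
After stage 1: salt = 1,038,940 + 352,000×15.73 = 6,575,900; volume = 639,000 m³; S = 10.291 ‰
After stage 2: salt = 6,575,900 + 13,000×33.66 = 7,013,480; volume = 652,000 m³
S = 7,013,480 / 652,000 = 10.7569 ‰

10.76 ‰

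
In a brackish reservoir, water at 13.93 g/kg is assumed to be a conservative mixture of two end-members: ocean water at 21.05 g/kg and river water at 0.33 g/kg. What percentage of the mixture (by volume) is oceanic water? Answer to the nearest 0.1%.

65.6%

Let g be the oceanic fraction. Salt balance per unit volume:
g×21.05 + (1−g)×0.33 = 13.93
g = (13.93 − 0.33) / (21.05 − 0.33) = 13.6/20.72 = 0.6564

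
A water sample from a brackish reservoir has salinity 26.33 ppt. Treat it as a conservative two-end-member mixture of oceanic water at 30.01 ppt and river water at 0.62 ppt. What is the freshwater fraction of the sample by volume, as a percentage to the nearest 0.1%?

12.5%

Let f be the freshwater fraction. Salt balance per unit volume:
f×0.62 + (1−f)×30.01 = 26.33
f = (30.01 − 26.33) / (30.01 − 0.62) = 3.68/29.39 = 0.1252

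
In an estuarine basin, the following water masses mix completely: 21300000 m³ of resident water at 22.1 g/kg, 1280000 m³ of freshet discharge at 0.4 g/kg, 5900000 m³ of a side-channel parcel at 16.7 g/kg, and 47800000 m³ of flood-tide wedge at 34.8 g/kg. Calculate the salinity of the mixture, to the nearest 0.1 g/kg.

29.3 g/kg

Mass of salt is conserved:
salt = 21,300,000×22.1 + 1,280,000×0.4 + 5,900,000×16.7 + 47,800,000×34.8 = 470,730,000 + 512,000 + 98,530,000 + 1,663,440,000 = 2,233,212,000
volume = 21,300,000 + 1,280,000 + 5,900,000 + 47,800,000 = 76,280,000 m³
S = 2,233,212,000 / 76,280,000 = 29.277 g/kg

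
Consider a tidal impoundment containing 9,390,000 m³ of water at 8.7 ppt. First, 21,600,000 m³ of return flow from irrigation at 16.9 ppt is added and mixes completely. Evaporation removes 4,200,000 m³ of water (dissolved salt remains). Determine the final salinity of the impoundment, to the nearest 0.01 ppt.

After mixing: salt = 9,390,000×8.7 + 21,600,000×16.9 = 446,733,000; volume = 30,990,000 m³
After evaporation: salt unchanged = 446,733,000; volume = 30,990,000 − 4,200,000 = 26,790,000 m³
S = 446,733,000 / 26,790,000 = 16.6754 ppt

16.68 ppt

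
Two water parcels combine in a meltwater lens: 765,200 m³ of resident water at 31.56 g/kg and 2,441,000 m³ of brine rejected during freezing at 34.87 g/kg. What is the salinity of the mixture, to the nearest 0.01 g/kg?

Salt balance:
salt = 765,200×31.56 + 2,441,000×34.87 = 24,149,712 + 85,117,670 = 109,267,382
volume = 765,200 + 2,441,000 = 3,206,200 m³
S = 109,267,382 / 3,206,200 = 34.08 g/kg

34.08 g/kg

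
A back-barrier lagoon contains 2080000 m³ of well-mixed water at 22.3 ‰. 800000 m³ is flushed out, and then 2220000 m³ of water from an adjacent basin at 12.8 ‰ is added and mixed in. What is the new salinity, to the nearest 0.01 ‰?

16.27 ‰

Remaining after removal: 1,280,000 m³ at 22.3 ‰ (salt = 28,544,000)
After addition: salt = 28,544,000 + 2,220,000×12.8 = 56,960,000; volume = 3,500,000 m³
S = 56,960,000 / 3,500,000 = 16.2743 ‰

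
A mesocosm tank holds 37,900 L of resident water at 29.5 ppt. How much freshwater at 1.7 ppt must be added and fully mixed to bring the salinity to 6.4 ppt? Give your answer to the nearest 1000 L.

Salt balance: 37,900×29.5 + V×1.7 = (37,900+V)×6.4
1,118,050 + 1.7V = 242,560 + 6.4V
875,490 = 4.7V
V = 186,274.47 L

186000 L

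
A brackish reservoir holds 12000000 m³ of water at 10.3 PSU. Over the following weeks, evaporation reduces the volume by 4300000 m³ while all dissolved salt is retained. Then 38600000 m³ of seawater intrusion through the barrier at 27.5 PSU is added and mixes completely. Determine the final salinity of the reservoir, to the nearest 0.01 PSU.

25.60 PSU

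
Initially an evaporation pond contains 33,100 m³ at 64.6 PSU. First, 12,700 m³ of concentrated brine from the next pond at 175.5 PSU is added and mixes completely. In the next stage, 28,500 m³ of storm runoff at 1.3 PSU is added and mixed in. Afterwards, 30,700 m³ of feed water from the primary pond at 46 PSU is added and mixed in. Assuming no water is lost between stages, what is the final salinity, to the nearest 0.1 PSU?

Total salt / total volume:
Initial salt = 33,100×64.6 = 2,138,260
After stage 1: salt = 2,138,260 + 12,700×175.5 = 4,367,110; volume = 45,800 m³; S = 95.352 PSU
After stage 2: salt = 4,367,110 + 28,500×1.3 = 4,404,160; volume = 74,300 m³; S = 59.275 PSU
After stage 3: salt = 4,404,160 + 30,700×46 = 5,816,360; volume = 105,000 m³
S = 5,816,360 / 105,000 = 55.3939 PSU

55.4 PSU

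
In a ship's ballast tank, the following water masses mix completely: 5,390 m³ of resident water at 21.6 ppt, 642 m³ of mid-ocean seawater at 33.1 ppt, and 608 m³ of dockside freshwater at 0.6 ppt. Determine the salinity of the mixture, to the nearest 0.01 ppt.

Conserving salt mass:
salt = 5,390×21.6 + 642×33.1 + 608×0.6 = 116,424 + 21,250.2 + 364.8 = 138,039
volume = 5,390 + 642 + 608 = 6,640 m³
S = 138,039 / 6,640 = 20.789 ppt

20.79 ppt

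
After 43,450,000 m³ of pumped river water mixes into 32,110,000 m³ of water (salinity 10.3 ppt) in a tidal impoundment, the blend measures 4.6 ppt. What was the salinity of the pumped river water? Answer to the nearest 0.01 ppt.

Salt balance: 32,110,000×10.3 + 43,450,000×S = 75,560,000×4.6
330,733,000 + 43,450,000·S = 347,576,000
S = (347,576,000 − 330,733,000) / 43,450,000 = 0.3876 ppt

0.39 ppt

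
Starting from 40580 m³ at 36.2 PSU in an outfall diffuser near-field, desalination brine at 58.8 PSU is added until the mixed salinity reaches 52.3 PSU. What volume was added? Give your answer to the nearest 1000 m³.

Salt balance: 40,580×36.2 + V×58.8 = (40,580+V)×52.3
1,468,996 + 58.8V = 2,122,334 + 52.3V
653,338 = 6.5V
V = 100,513.54 m³

101000 m³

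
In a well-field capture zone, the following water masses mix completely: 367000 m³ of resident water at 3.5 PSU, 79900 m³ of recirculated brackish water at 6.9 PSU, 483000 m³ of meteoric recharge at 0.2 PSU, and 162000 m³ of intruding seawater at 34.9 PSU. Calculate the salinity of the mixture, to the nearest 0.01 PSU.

6.95 PSU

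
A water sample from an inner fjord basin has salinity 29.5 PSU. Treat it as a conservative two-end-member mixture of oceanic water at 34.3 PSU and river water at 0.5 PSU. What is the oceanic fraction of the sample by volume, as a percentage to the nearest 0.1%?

Let g be the oceanic fraction. Salt balance per unit volume:
g×34.3 + (1−g)×0.5 = 29.5
g = (29.5 − 0.5) / (34.3 − 0.5) = 29/33.8 = 0.858

85.8%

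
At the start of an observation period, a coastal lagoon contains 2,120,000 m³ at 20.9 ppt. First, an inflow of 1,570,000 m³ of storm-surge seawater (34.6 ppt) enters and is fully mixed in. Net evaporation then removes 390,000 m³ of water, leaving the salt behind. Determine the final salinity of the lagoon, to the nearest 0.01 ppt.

29.89 ppt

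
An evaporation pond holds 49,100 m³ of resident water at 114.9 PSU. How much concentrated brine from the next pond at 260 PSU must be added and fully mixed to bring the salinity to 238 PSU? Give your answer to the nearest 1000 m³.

Salt balance: 49,100×114.9 + V×260 = (49,100+V)×238
5,641,590 + 260V = 11,685,800 + 238V
6,044,210 = 22V
V = 274,736.82 m³

275000 m³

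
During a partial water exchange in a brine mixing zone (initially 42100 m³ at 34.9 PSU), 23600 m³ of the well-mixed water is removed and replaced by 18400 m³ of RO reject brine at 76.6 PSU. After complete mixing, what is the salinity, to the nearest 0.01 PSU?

Remaining after removal: 18,500 m³ at 34.9 PSU (salt = 645,650)
After addition: salt = 645,650 + 18,400×76.6 = 2,055,090; volume = 36,900 m³
S = 2,055,090 / 36,900 = 55.6935 PSU

55.69 PSU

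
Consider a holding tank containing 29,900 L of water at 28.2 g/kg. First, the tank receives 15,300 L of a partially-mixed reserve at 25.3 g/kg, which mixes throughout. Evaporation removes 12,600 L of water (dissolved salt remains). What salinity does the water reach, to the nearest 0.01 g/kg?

After mixing: salt = 29,900×28.2 + 15,300×25.3 = 1,230,270; volume = 45,200 L
After evaporation: salt unchanged = 1,230,270; volume = 45,200 − 12,600 = 32,600 L
S = 1,230,270 / 32,600 = 37.7383 g/kg

37.74 g/kg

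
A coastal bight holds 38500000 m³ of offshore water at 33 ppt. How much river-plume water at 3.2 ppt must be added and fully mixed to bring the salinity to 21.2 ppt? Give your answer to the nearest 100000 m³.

Salt balance: 38,500,000×33 + V×3.2 = (38,500,000+V)×21.2
1,270,500,000 + 3.2V = 816,200,000 + 21.2V
454,300,000 = 18V
V = 25,238,888.89 m³

25200000 m³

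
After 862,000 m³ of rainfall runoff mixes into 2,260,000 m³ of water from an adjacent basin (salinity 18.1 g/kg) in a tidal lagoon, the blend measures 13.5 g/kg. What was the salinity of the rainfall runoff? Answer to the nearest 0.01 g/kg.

Salt balance: 2,260,000×18.1 + 862,000×S = 3,122,000×13.5
40,906,000 + 862,000·S = 42,147,000
S = (42,147,000 − 40,906,000) / 862,000 = 1.4397 g/kg

1.44 g/kg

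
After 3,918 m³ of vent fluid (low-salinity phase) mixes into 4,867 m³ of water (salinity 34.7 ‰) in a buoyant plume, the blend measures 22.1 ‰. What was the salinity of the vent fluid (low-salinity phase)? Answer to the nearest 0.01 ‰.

6.45 ‰

Salt balance: 4,867×34.7 + 3,918×S = 8,785×22.1
168,884.9 + 3,918·S = 194,148.5
S = (194,148.5 − 168,884.9) / 3,918 = 6.4481 ‰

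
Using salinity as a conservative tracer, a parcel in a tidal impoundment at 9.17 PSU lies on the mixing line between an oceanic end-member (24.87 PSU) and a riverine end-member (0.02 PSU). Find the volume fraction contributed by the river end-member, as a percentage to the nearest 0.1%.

Let f be the freshwater fraction. Salt balance per unit volume:
f×0.02 + (1−f)×24.87 = 9.17
f = (24.87 − 9.17) / (24.87 − 0.02) = 15.7/24.85 = 0.6318

63.2%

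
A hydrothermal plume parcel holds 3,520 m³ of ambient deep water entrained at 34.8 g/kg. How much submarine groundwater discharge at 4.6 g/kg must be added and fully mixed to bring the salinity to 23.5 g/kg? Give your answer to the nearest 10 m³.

Salt balance: 3,520×34.8 + V×4.6 = (3,520+V)×23.5
122,496 + 4.6V = 82,720 + 23.5V
39,776 = 18.9V
V = 2,104.55 m³

2100 m³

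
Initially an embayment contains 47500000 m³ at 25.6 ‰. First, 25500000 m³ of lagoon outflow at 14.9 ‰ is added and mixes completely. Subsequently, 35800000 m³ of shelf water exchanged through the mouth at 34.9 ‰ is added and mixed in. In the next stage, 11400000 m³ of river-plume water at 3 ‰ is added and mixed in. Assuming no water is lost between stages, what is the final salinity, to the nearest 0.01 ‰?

By conservation of dissolved salt,
Initial salt = 47,500,000×25.6 = 1,216,000,000
After stage 1: salt = 1,216,000,000 + 25,500,000×14.9 = 1,595,950,000; volume = 73,000,000 m³; S = 21.862 ‰
After stage 2: salt = 1,595,950,000 + 35,800,000×34.9 = 2,845,370,000; volume = 108,800,000 m³; S = 26.152 ‰
After stage 3: salt = 2,845,370,000 + 11,400,000×3 = 2,879,570,000; volume = 120,200,000 m³
S = 2,879,570,000 / 120,200,000 = 23.9565 ‰

23.96 ‰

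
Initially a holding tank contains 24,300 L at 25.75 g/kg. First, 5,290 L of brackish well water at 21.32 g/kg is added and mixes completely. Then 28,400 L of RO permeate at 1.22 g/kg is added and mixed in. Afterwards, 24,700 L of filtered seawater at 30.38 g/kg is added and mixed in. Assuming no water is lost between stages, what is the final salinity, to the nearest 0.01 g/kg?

18.42 g/kg

Conserving salt mass:
Initial salt = 24,300×25.75 = 625,725
After stage 1: salt = 625,725 + 5,290×21.32 = 738,507.8; volume = 29,590 L; S = 24.958 g/kg
After stage 2: salt = 738,507.8 + 28,400×1.22 = 773,155.8; volume = 57,990 L; S = 13.333 g/kg
After stage 3: salt = 773,155.8 + 24,700×30.38 = 1,523,541.8; volume = 82,690 L
S = 1,523,541.8 / 82,690 = 18.4247 g/kg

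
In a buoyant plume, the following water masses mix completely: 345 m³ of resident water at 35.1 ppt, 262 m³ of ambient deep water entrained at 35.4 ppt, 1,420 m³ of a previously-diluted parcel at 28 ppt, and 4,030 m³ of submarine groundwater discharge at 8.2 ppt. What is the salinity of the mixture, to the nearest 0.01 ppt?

By conservation of dissolved salt,
salt = 345×35.1 + 262×35.4 + 1,420×28 + 4,030×8.2 = 12,109.5 + 9,274.8 + 39,760 + 33,046 = 94,190.3
volume = 345 + 262 + 1,420 + 4,030 = 6,057 m³
S = 94,190.3 / 6,057 = 15.5507 ppt

15.55 ppt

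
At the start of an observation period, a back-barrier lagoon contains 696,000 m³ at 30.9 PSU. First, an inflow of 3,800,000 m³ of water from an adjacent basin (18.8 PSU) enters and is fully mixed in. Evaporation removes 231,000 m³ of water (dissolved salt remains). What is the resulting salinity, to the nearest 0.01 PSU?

21.79 PSU

After mixing: salt = 696,000×30.9 + 3,800,000×18.8 = 92,946,400; volume = 4,496,000 m³
After evaporation: salt unchanged = 92,946,400; volume = 4,496,000 − 231,000 = 4,265,000 m³
S = 92,946,400 / 4,265,000 = 21.7928 PSU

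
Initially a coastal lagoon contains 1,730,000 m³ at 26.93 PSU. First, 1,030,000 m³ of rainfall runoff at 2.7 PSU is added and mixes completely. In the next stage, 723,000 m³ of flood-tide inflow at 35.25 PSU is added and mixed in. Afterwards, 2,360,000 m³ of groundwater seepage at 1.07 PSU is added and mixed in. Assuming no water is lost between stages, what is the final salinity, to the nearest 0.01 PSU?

Salt balance:
Initial salt = 1,730,000×26.93 = 46,588,900
After stage 1: salt = 46,588,900 + 1,030,000×2.7 = 49,369,900; volume = 2,760,000 m³; S = 17.888 PSU
After stage 2: salt = 49,369,900 + 723,000×35.25 = 74,855,650; volume = 3,483,000 m³; S = 21.492 PSU
After stage 3: salt = 74,855,650 + 2,360,000×1.07 = 77,380,850; volume = 5,843,000 m³
S = 77,380,850 / 5,843,000 = 13.2433 PSU

13.24 PSU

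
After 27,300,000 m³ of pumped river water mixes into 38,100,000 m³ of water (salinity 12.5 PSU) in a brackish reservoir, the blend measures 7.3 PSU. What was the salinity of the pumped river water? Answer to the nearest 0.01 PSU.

Salt balance: 38,100,000×12.5 + 27,300,000×S = 65,400,000×7.3
476,250,000 + 27,300,000·S = 477,420,000
S = (477,420,000 − 476,250,000) / 27,300,000 = 0.0429 PSU

0.04 PSU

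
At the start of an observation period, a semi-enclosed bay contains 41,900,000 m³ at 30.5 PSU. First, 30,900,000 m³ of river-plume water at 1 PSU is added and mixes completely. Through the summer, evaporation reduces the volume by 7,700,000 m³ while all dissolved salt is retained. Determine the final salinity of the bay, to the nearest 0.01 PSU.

20.11 PSU

After mixing: salt = 41,900,000×30.5 + 30,900,000×1 = 1,308,850,000; volume = 72,800,000 m³
After evaporation: salt unchanged = 1,308,850,000; volume = 72,800,000 − 7,700,000 = 65,100,000 m³
S = 1,308,850,000 / 65,100,000 = 20.1052 PSU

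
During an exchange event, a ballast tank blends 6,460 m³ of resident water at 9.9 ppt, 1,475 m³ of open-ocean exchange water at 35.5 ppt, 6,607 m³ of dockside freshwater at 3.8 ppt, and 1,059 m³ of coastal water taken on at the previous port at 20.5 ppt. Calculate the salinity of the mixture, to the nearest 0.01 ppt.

Weighted by volume,
salt = 6,460×9.9 + 1,475×35.5 + 6,607×3.8 + 1,059×20.5 = 63,954 + 52,362.5 + 25,106.6 + 21,709.5 = 163,132.6
volume = 6,460 + 1,475 + 6,607 + 1,059 = 15,601 m³
S = 163,132.6 / 15,601 = 10.4565 ppt

10.46 ppt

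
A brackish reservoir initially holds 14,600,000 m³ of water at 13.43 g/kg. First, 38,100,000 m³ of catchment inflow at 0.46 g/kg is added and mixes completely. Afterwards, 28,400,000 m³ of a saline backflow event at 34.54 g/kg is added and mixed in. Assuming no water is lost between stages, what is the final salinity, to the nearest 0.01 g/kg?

Conserving salt mass:
Initial salt = 14,600,000×13.43 = 196,078,000
After stage 1: salt = 196,078,000 + 38,100,000×0.46 = 213,604,000; volume = 52,700,000 m³; S = 4.053 g/kg
After stage 2: salt = 213,604,000 + 28,400,000×34.54 = 1,194,540,000; volume = 81,100,000 m³
S = 1,194,540,000 / 81,100,000 = 14.7292 g/kg

14.73 g/kg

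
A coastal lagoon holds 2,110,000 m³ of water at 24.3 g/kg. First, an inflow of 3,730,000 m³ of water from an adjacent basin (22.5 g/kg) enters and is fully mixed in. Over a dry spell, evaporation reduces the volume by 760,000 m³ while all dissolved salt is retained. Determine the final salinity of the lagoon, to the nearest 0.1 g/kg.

26.6 g/kg

After mixing: salt = 2,110,000×24.3 + 3,730,000×22.5 = 135,198,000; volume = 5,840,000 m³
After evaporation: salt unchanged = 135,198,000; volume = 5,840,000 − 760,000 = 5,080,000 m³
S = 135,198,000 / 5,080,000 = 26.6138 g/kg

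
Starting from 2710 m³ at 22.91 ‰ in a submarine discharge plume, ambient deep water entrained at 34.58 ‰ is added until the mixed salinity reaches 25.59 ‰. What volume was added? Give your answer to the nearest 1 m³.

808 m³

Salt balance: 2,710×22.91 + V×34.58 = (2,710+V)×25.59
62,086.1 + 34.58V = 69,348.9 + 25.59V
7,262.8 = 8.99V
V = 807.88 m³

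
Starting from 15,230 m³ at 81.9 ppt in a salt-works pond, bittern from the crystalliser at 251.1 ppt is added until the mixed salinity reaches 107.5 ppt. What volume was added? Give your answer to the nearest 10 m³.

Salt balance: 15,230×81.9 + V×251.1 = (15,230+V)×107.5
1,247,337 + 251.1V = 1,637,225 + 107.5V
389,888 = 143.6V
V = 2,715.1 m³

2720 m³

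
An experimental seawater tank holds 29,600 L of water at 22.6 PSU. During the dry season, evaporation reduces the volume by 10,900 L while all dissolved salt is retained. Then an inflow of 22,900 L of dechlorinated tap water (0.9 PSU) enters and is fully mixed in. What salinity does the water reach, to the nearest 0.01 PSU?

16.58 PSU

After evaporation: salt = 29,600×22.6 = 668,960; volume = 29,600 − 10,900 = 18,700 L
After mixing: salt = 668,960 + 22,900×0.9 = 689,570; volume = 18,700 + 22,900 = 41,600 L
S = 689,570 / 41,600 = 16.5762 PSU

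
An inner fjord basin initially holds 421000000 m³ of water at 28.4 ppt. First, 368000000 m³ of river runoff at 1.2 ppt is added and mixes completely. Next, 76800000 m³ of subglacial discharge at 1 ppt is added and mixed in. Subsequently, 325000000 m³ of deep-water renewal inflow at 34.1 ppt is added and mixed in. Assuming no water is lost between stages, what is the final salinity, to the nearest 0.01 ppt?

19.78 ppt

Salt balance:
Initial salt = 421,000,000×28.4 = 11,956,400,000
After stage 1: salt = 11,956,400,000 + 368,000,000×1.2 = 12,398,000,000; volume = 789,000,000 m³; S = 15.714 ppt
After stage 2: salt = 12,398,000,000 + 76,800,000×1 = 12,474,800,000; volume = 865,800,000 m³; S = 14.408 ppt
After stage 3: salt = 12,474,800,000 + 325,000,000×34.1 = 23,557,300,000; volume = 1,190,800,000 m³
S = 23,557,300,000 / 1,190,800,000 = 19.7828 ppt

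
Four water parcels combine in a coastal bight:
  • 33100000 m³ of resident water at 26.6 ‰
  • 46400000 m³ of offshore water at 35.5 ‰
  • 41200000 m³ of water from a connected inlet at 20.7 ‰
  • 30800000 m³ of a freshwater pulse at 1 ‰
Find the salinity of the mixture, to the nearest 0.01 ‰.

22.52 ‰

Salt balance:
salt = 33,100,000×26.6 + 46,400,000×35.5 + 41,200,000×20.7 + 30,800,000×1 = 880,460,000 + 1,647,200,000 + 852,840,000 + 30,800,000 = 3,411,300,000
volume = 33,100,000 + 46,400,000 + 41,200,000 + 30,800,000 = 151,500,000 m³
S = 3,411,300,000 / 151,500,000 = 22.5168 ‰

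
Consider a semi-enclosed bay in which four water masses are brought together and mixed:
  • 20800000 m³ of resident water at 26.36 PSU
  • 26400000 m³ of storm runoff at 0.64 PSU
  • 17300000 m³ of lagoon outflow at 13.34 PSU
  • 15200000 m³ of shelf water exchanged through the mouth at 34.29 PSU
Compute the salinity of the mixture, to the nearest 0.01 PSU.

Salt balance:
salt = 20,800,000×26.36 + 26,400,000×0.64 + 17,300,000×13.34 + 15,200,000×34.29 = 548,288,000 + 16,896,000 + 230,782,000 + 521,208,000 = 1,317,174,000
volume = 20,800,000 + 26,400,000 + 17,300,000 + 15,200,000 = 79,700,000 m³
S = 1,317,174,000 / 79,700,000 = 16.5266 PSU

16.53 PSU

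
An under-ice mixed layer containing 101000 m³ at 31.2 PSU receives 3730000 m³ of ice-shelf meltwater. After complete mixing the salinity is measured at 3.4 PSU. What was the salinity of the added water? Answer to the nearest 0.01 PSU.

Salt balance: 101,000×31.2 + 3,730,000×S = 3,831,000×3.4
3,151,200 + 3,730,000·S = 13,025,400
S = (13,025,400 − 3,151,200) / 3,730,000 = 2.6472 PSU

2.65 PSU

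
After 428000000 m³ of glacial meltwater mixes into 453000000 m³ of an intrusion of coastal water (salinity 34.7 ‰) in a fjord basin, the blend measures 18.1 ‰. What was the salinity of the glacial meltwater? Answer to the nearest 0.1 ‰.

0.5 ‰

Salt balance: 453,000,000×34.7 + 428,000,000×S = 881,000,000×18.1
15,719,100,000 + 428,000,000·S = 15,946,100,000
S = (15,946,100,000 − 15,719,100,000) / 428,000,000 = 0.5304 ‰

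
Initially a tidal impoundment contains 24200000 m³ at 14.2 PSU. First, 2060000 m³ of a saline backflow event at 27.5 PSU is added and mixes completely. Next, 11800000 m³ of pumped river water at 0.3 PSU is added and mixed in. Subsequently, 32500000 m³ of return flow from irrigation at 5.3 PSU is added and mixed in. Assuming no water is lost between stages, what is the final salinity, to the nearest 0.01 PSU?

8.16 PSU

Conserving salt mass:
Initial salt = 24,200,000×14.2 = 343,640,000
After stage 1: salt = 343,640,000 + 2,060,000×27.5 = 400,290,000; volume = 26,260,000 m³; S = 15.243 PSU
After stage 2: salt = 400,290,000 + 11,800,000×0.3 = 403,830,000; volume = 38,060,000 m³; S = 10.61 PSU
After stage 3: salt = 403,830,000 + 32,500,000×5.3 = 576,080,000; volume = 70,560,000 m³
S = 576,080,000 / 70,560,000 = 8.1644 PSU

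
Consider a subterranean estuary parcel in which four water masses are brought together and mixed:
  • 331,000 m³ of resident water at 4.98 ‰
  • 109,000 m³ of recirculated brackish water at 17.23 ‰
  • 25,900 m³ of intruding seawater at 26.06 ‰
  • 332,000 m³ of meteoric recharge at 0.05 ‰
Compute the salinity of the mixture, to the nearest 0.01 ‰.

5.29 ‰

Mass of salt is conserved:
salt = 331,000×4.98 + 109,000×17.23 + 25,900×26.06 + 332,000×0.05 = 1,648,380 + 1,878,070 + 674,954 + 16,600 = 4,218,004
volume = 331,000 + 109,000 + 25,900 + 332,000 = 797,900 m³
S = 4,218,004 / 797,900 = 5.2864 ‰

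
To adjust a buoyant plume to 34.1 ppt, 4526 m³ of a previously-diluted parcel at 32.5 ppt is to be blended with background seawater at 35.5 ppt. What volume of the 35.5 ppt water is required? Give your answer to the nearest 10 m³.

5170 m³

Salt balance: 4,526×32.5 + V×35.5 = (4,526+V)×34.1
147,095 + 35.5V = 154,336.6 + 34.1V
7,241.6 = 1.4V
V = 5,172.57 m³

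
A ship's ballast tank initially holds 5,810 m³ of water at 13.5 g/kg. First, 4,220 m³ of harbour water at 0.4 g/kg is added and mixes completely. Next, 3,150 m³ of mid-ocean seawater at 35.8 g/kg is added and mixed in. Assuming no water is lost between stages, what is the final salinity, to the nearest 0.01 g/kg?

14.64 g/kg

Salt balance:
Initial salt = 5,810×13.5 = 78,435
After stage 1: salt = 78,435 + 4,220×0.4 = 80,123; volume = 10,030 m³; S = 7.988 g/kg
After stage 2: salt = 80,123 + 3,150×35.8 = 192,893; volume = 13,180 m³
S = 192,893 / 13,180 = 14.6353 g/kg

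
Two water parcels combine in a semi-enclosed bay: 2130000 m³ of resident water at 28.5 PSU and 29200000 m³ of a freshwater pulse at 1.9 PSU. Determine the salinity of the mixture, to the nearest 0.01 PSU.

3.71 PSU

Total salt / total volume:
salt = 2,130,000×28.5 + 29,200,000×1.9 = 60,705,000 + 55,480,000 = 116,185,000
volume = 2,130,000 + 29,200,000 = 31,330,000 m³
S = 116,185,000 / 31,330,000 = 3.7084 PSU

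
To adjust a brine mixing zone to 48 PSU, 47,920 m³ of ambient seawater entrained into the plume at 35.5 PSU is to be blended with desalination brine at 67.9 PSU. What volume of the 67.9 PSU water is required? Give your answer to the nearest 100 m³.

Salt balance: 47,920×35.5 + V×67.9 = (47,920+V)×48
1,701,160 + 67.9V = 2,300,160 + 48V
599,000 = 19.9V
V = 30,100.5 m³

30100 m³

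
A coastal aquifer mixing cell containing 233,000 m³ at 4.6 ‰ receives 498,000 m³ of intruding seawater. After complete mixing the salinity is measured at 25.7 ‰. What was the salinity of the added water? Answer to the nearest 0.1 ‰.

Salt balance: 233,000×4.6 + 498,000×S = 731,000×25.7
1,071,800 + 498,000·S = 18,786,700
S = (18,786,700 − 1,071,800) / 498,000 = 35.5721 ‰

35.6 ‰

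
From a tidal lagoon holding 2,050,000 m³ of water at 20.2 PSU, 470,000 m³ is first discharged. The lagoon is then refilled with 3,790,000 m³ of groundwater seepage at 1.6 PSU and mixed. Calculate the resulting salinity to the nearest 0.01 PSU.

7.07 PSU

Remaining after removal: 1,580,000 m³ at 20.2 PSU (salt = 31,916,000)
After addition: salt = 31,916,000 + 3,790,000×1.6 = 37,980,000; volume = 5,370,000 m³
S = 37,980,000 / 5,370,000 = 7.0726 PSU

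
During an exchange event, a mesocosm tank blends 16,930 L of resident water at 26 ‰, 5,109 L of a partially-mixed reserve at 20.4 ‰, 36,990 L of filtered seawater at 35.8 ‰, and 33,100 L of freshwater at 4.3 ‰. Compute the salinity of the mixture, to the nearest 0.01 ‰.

21.83 ‰

Salt balance:
salt = 16,930×26 + 5,109×20.4 + 36,990×35.8 + 33,100×4.3 = 440,180 + 104,223.6 + 1,324,242 + 142,330 = 2,010,975.6
volume = 16,930 + 5,109 + 36,990 + 33,100 = 92,129 L
S = 2,010,975.6 / 92,129 = 21.8278 ‰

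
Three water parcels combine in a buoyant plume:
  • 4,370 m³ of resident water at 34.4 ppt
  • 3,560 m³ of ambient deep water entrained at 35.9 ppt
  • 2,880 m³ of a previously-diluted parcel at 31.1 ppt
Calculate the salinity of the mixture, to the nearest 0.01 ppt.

34.01 ppt

By conservation of dissolved salt,
salt = 4,370×34.4 + 3,560×35.9 + 2,880×31.1 = 150,328 + 127,804 + 89,568 = 367,700
volume = 4,370 + 3,560 + 2,880 = 10,810 m³
S = 367,700 / 10,810 = 34.0148 ppt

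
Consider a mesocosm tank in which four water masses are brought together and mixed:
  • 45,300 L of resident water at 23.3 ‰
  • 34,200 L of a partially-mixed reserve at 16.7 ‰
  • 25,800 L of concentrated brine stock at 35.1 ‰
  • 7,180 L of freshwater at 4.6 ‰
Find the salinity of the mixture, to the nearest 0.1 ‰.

Total salt / total volume:
salt = 45,300×23.3 + 34,200×16.7 + 25,800×35.1 + 7,180×4.6 = 1,055,490 + 571,140 + 905,580 + 33,028 = 2,565,238
volume = 45,300 + 34,200 + 25,800 + 7,180 = 112,480 L
S = 2,565,238 / 112,480 = 22.806 ‰

22.8 ‰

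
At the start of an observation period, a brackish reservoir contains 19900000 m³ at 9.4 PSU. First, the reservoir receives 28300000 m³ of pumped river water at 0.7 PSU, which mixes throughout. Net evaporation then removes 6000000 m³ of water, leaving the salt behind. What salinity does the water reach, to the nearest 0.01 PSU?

After mixing: salt = 19,900,000×9.4 + 28,300,000×0.7 = 206,870,000; volume = 48,200,000 m³
After evaporation: salt unchanged = 206,870,000; volume = 48,200,000 − 6,000,000 = 42,200,000 m³
S = 206,870,000 / 42,200,000 = 4.9021 PSU

4.90 PSU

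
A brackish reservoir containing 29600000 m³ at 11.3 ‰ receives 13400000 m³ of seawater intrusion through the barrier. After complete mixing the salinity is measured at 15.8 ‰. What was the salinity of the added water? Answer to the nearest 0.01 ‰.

25.74 ‰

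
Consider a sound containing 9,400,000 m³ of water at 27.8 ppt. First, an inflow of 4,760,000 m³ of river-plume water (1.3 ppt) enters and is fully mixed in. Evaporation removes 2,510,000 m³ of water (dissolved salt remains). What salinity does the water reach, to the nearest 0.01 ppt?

After mixing: salt = 9,400,000×27.8 + 4,760,000×1.3 = 267,508,000; volume = 14,160,000 m³
After evaporation: salt unchanged = 267,508,000; volume = 14,160,000 − 2,510,000 = 11,650,000 m³
S = 267,508,000 / 11,650,000 = 22.9621 ppt

22.96 ppt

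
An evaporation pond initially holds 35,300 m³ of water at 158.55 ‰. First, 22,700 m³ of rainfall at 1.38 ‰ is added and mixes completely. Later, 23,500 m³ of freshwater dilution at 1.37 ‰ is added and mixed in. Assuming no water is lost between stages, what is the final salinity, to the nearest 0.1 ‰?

69.5 ‰

By conservation of dissolved salt,
Initial salt = 35,300×158.55 = 5,596,815
After stage 1: salt = 5,596,815 + 22,700×1.38 = 5,628,141; volume = 58,000 m³; S = 97.037 ‰
After stage 2: salt = 5,628,141 + 23,500×1.37 = 5,660,336; volume = 81,500 m³
S = 5,660,336 / 81,500 = 69.452 ‰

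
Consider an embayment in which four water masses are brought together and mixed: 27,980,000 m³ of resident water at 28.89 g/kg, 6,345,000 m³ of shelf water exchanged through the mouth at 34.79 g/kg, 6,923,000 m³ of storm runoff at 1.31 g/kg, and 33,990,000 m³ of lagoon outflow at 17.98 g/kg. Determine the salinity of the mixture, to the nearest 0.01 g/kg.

21.92 g/kg

Salt balance:
salt = 27,980,000×28.89 + 6,345,000×34.79 + 6,923,000×1.31 + 33,990,000×17.98 = 808,342,200 + 220,742,550 + 9,069,130 + 611,140,200 = 1,649,294,080
volume = 27,980,000 + 6,345,000 + 6,923,000 + 33,990,000 = 75,238,000 m³
S = 1,649,294,080 / 75,238,000 = 21.921 g/kg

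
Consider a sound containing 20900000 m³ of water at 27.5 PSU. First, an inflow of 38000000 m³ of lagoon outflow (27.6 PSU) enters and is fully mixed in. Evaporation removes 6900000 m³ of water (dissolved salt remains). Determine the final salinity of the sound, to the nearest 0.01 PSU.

31.22 PSU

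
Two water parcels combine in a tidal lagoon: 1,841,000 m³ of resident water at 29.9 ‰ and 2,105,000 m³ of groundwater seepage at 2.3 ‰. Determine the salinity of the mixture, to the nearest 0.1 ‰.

15.2 ‰

Weighted by volume,
salt = 1,841,000×29.9 + 2,105,000×2.3 = 55,045,900 + 4,841,500 = 59,887,400
volume = 1,841,000 + 2,105,000 = 3,946,000 m³
S = 59,887,400 / 3,946,000 = 15.177 ‰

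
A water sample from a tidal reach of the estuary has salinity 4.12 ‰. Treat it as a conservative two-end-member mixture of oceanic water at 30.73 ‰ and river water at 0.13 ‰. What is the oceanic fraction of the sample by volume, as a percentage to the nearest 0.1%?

Let g be the oceanic fraction. Salt balance per unit volume:
g×30.73 + (1−g)×0.13 = 4.12
g = (4.12 − 0.13) / (30.73 − 0.13) = 3.99/30.6 = 0.1304

13.0%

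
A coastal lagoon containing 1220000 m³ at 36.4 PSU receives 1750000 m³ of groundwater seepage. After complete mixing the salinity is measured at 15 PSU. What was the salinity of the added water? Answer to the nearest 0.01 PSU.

Salt balance: 1,220,000×36.4 + 1,750,000×S = 2,970,000×15
44,408,000 + 1,750,000·S = 44,550,000
S = (44,550,000 − 44,408,000) / 1,750,000 = 0.0811 PSU

0.08 PSU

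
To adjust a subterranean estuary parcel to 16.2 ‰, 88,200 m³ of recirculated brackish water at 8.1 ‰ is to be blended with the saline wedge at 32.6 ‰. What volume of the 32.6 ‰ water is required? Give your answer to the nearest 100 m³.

43600 m³

Salt balance: 88,200×8.1 + V×32.6 = (88,200+V)×16.2
714,420 + 32.6V = 1,428,840 + 16.2V
714,420 = 16.4V
V = 43,562.2 m³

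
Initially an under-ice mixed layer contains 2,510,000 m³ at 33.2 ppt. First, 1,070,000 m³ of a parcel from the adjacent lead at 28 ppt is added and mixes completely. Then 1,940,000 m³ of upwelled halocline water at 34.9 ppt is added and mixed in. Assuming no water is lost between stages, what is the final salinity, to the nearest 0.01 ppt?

32.79 ppt

Salt balance:
Initial salt = 2,510,000×33.2 = 83,332,000
After stage 1: salt = 83,332,000 + 1,070,000×28 = 113,292,000; volume = 3,580,000 m³; S = 31.646 ppt
After stage 2: salt = 113,292,000 + 1,940,000×34.9 = 180,998,000; volume = 5,520,000 m³
S = 180,998,000 / 5,520,000 = 32.7895 ppt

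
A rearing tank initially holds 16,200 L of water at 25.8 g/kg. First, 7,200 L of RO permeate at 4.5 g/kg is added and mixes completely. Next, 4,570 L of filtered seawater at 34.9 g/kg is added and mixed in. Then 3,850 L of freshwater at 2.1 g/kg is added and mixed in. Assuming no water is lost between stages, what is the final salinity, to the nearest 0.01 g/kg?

19.42 g/kg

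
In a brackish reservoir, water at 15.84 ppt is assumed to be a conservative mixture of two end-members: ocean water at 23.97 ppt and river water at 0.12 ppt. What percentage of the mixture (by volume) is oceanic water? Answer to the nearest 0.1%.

65.9%

Let g be the oceanic fraction. Salt balance per unit volume:
g×23.97 + (1−g)×0.12 = 15.84
g = (15.84 − 0.12) / (23.97 − 0.12) = 15.72/23.85 = 0.6591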